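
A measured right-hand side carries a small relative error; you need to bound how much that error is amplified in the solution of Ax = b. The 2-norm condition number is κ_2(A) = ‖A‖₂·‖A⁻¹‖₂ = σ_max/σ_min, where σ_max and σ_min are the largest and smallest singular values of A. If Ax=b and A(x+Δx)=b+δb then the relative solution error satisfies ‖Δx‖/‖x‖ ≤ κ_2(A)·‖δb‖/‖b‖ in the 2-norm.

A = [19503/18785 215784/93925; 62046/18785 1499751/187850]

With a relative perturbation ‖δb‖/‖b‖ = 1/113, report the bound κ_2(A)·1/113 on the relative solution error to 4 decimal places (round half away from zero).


AᵀA = [169202925/14115049 405881685/14115049; 405881685/14115049 3896806401/56460196]; tr = 27062829/334084, det = 164025/334084
eigenvalues of AᵀA: λ = (tr ± √(tr²−4·det))/2 = 81, 2025/334084
κ_2(A) = √(λ_max/λ_min) = √(81 / (2025/334084)) = 115.6000
worst-case relative error ≤ 115.6000 × 1/113 = 1.0230

1.0230


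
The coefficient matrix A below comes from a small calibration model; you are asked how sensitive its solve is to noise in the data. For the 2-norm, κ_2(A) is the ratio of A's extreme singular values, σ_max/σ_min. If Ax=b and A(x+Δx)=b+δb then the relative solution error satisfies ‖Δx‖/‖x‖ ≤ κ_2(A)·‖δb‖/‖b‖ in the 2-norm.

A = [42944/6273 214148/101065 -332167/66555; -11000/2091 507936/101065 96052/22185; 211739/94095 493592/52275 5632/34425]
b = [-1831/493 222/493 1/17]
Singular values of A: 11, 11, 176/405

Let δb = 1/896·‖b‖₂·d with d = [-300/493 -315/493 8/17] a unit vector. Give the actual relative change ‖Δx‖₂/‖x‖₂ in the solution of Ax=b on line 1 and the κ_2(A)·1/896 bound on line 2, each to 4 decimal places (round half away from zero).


0.0021
0.0283

largest singular value 11, smallest 176/405
κ = σ_max/σ_min = 11/(176/405) = 25.3125
bound on ‖Δx‖/‖x‖: κ·ε = 25.3125·1/896 = 0.0283
solve Ax = b  →  x = [2.4612 -0.6470 3.8455]
‖b‖₂ = 3.7417 and ‖x‖₂ = 4.6112
with δb = [-0.0025 -0.0027 0.0020], A·Δx = δb → ‖Δx‖ = 0.0096
relative error = 0.0021
so the bound overstates the realised error by a factor of ≈ 13.5565 (computed from the unrounded values)


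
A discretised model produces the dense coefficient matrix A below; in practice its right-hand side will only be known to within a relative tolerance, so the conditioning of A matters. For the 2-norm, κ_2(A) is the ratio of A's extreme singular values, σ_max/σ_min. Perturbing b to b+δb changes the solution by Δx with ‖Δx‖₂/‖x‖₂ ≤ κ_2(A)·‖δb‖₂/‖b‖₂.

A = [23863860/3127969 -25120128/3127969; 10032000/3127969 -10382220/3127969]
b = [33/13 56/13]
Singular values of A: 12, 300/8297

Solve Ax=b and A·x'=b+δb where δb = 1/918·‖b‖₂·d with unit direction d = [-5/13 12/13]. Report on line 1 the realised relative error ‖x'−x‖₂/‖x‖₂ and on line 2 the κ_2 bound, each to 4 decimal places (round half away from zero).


0.0018
0.3615

from the listed singular values, σ₁ = 12, σ_n = 300/8297
κ = σ_max/σ_min = 12/(300/8297) = 331.8800
κ_2(A)·‖δb‖/‖b‖ = 0.3615
solve Ax = b  →  x = [60.3116 56.9793]
2-norm of b is 5.0000; of x, 82.9707
Δx = A⁻¹·δb where δb = 1/918·5.0000·d; ‖Δx‖ = 0.1506
relative error = 0.0018
realised/bound (from unrounded values) ≈ 0.0050


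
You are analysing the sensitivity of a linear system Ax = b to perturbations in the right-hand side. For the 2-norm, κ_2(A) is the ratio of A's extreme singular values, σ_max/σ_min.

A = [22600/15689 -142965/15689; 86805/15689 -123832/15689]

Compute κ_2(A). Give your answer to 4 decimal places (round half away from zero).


4.3280

M = AᵀA = [9567025/292681 -16623360/292681; -16623360/292681 42536689/292681]. tr(M)=52103714/292681, det(M)=446265625/292681
char-poly roots: 169 and 2640625/292681
σ_max=√169=13, σ_min=√(2640625/292681)=(1625/541) → κ = 4.3280


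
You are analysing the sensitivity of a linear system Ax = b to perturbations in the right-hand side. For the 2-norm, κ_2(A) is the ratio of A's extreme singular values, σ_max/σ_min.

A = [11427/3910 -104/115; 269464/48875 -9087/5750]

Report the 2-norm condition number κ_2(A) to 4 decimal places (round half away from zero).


AᵀA = [1287382681/33062500 -93863952/8265625; -93863952/8265625 109613569/33062500]; tr = 1117597/26450, det = 28561/211600
solving λ² − 1117597/26450·λ + 28561/211600 = 0 gives λ = 169/4, 169/52900
κ_2(A) = √(λ_max/λ_min) = √((169/4) / (169/52900)) = 115.0000

115.0000


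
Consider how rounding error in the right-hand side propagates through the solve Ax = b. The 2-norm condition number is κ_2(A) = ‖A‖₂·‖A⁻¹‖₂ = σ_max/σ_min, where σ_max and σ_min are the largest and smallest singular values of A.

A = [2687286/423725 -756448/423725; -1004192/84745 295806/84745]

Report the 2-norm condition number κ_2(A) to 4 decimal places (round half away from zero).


199.4000

M = AᵀA = [112219880164/621255625 -32729905152/621255625; -32729905152/621255625 9549284836/621255625]. tr(M)=194830664/994009, det(M)=960400/994009
λ_max, λ_min = (194830664/994009 ± √37955169049706496/988053892081)/2 = 196, 4900/994009
κ = σ_max/σ_min = 14/(70/997) = 199.4000


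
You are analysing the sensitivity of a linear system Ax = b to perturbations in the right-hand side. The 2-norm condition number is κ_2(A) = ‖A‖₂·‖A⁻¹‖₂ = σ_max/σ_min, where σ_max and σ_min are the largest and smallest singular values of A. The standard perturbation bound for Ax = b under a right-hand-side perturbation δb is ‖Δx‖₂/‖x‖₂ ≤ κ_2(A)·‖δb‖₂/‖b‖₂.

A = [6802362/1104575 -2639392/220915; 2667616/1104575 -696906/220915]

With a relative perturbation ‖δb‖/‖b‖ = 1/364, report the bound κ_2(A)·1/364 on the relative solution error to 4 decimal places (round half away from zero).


form AᵀA = [85421286244/1952137489 -158505419520/1952137489; -158505419520/1952137489 298082724100/1952137489] with trace 1327003496/6754801 and determinant 600250000/6754801
solving λ² − 1327003496/6754801·λ + 600250000/6754801 = 0 gives λ = 196, 3062500/6754801
so κ_2 = √(196 / (3062500/6754801)) = 20.7920
bound on ‖Δx‖/‖x‖: κ·ε = 20.7920·1/364 = 0.0571

0.0571


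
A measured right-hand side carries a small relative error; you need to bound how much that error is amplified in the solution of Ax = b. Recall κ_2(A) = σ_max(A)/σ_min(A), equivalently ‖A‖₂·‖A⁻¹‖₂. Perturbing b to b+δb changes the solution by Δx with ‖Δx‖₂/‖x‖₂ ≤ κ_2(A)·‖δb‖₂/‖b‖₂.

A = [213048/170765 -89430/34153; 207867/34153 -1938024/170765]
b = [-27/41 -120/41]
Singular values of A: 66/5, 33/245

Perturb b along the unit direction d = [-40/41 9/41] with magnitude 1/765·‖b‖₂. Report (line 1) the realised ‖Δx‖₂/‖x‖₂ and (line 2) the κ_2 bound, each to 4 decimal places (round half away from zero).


0.1281
0.1281

largest singular value 66/5, smallest 33/245
κ = σ_max/σ_min = (66/5)/(33/245) = 98.0000
worst-case relative error ≤ 98.0000 × 1/765 = 0.1281
solve Ax = b  →  x = [-0.1070 0.2005]
‖b‖₂ = 3.0000 and ‖x‖₂ = 0.2273
Δx = A⁻¹·δb where δb = 1/765·3.0000·d; ‖Δx‖ = 0.0291
dividing the unrounded norms, ‖Δx‖/‖x‖ = 0.1281
tightness: 0.1281 against a bound of 0.1281; the bound is attained (ratio 1)


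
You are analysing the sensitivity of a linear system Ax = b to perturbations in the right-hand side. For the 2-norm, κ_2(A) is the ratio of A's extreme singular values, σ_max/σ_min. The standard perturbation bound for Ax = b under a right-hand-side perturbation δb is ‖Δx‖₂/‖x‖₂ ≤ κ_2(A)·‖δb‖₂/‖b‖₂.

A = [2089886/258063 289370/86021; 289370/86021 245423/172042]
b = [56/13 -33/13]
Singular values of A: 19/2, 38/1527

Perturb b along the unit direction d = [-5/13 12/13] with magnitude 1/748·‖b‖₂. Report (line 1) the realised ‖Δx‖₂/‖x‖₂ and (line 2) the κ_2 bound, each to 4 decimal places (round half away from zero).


from the listed singular values, σ₁ = 19/2, σ_n = 38/1527
condition number: (19/2) ÷ (38/1527) = 381.7500
perturbation bound = 381.7500·1/748 = 0.5104
solve Ax = b  →  x = [62.1134 -148.2510]
‖b‖ = 5.0000, ‖x‖ = 160.7372
re-solving with b+δb shifts x by Δx of norm 0.2686
dividing the unrounded norms, ‖Δx‖/‖x‖ = 0.0017
so the bound overstates the realised error by a factor of ≈ 305.4006 (computed from the unrounded values)

0.0017
0.5104


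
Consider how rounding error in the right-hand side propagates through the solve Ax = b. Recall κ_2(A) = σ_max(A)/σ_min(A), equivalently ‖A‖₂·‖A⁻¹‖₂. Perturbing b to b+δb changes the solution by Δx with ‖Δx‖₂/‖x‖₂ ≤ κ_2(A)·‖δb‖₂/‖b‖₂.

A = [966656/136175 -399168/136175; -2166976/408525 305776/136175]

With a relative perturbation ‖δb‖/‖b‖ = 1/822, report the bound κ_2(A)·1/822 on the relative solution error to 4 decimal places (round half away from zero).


0.2867

M = AᵀA = [524223975424/6675707025 -2912293888/89009427; -2912293888/89009427 10113362176/741745225]. tr(M)=3640498432/39501225, det(M)=16777216/109725625
solving λ² − 3640498432/39501225·λ + 16777216/109725625 = 0 gives λ = 2304/25, 65536/39501225
κ_2(A) = √(λ_max/λ_min) = √((2304/25) / (65536/39501225)) = 235.6875
worst-case relative error ≤ 235.6875 × 1/822 = 0.2867


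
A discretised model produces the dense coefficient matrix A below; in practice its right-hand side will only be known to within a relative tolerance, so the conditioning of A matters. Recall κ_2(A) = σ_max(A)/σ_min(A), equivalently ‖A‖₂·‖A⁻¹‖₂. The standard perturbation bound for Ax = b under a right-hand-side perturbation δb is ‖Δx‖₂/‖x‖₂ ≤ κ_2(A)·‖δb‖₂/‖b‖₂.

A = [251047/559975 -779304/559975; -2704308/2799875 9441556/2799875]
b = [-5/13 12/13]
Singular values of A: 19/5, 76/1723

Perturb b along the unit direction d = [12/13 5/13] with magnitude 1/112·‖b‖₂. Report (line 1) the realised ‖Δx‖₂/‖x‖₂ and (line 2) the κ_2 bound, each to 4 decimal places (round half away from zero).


largest singular value 19/5, smallest 76/1723
condition number: (19/5) ÷ (76/1723) = 86.1500
bound on ‖Δx‖/‖x‖: κ·ε = 86.1500·1/112 = 0.7692
solve Ax = b  →  x = [-0.0737 0.2526]
2-norm of b is 1.0000; of x, 0.2632
Δx = A⁻¹·δb where δb = 1/112·1.0000·d; ‖Δx‖ = 0.2024
relative error = 0.7692
tightness: 0.7692 against a bound of 0.7692; the bound is attained (ratio 1)

0.7692
0.7692


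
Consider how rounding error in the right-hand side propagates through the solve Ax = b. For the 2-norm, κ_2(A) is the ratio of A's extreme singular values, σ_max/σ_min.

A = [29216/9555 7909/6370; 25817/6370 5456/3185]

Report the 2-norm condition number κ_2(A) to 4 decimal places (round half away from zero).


147.0000

form AᵀA = [376518241/14607684 13072840/1217307; 13072840/1217307 7264961/1623076] with trace 1307405/43218 and determinant 14641/345744
char-poly roots: 121/4 and 121/86436
σ_max=√(121/4)=(11/2), σ_min=√(121/86436)=(11/294) → κ = 147.0000


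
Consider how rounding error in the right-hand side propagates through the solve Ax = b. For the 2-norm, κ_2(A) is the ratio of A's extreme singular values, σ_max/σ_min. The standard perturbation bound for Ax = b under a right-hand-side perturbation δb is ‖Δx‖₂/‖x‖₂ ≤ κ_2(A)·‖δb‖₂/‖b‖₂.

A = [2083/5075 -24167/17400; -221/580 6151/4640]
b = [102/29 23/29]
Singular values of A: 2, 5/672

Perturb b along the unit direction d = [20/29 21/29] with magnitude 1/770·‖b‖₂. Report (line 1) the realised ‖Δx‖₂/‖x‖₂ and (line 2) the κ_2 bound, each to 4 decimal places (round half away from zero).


0.0016
0.3491

from the listed singular values, σ₁ = 2, σ_n = 5/672
κ = σ_max/σ_min = 2/(5/672) = 268.8000
κ_2(A)·‖δb‖/‖b‖ = 0.3491
solve Ax = b  →  x = [387.3520 111.9360]
‖b‖₂ = 3.6056 and ‖x‖₂ = 403.2012
δb = ε·‖b‖·d = [0.0032 0.0034]; solving A·Δx = δb gives ‖Δx‖ = 0.6293
realised ‖Δx‖/‖x‖ = 0.0016
tightness: 0.0016 against a bound of 0.3491 (unrounded ratio ≈ 0.0045)


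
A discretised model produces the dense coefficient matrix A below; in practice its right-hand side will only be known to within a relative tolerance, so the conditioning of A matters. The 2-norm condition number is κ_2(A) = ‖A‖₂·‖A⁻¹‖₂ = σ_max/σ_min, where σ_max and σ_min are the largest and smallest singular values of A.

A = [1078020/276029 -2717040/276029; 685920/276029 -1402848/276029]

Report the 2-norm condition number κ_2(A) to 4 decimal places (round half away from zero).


31.2250

M = AᵀA = [434552400/20280013 -1035737280/20280013; -1035737280/20280013 2488764672/20280013]. tr(M)=224870544/1560001, det(M)=33177600/1560001
solving λ² − 224870544/1560001·λ + 33177600/1560001 = 0 gives λ = 144, 230400/1560001
κ_2(A) = √(λ_max/λ_min) = √(144 / (230400/1560001)) = 31.2250


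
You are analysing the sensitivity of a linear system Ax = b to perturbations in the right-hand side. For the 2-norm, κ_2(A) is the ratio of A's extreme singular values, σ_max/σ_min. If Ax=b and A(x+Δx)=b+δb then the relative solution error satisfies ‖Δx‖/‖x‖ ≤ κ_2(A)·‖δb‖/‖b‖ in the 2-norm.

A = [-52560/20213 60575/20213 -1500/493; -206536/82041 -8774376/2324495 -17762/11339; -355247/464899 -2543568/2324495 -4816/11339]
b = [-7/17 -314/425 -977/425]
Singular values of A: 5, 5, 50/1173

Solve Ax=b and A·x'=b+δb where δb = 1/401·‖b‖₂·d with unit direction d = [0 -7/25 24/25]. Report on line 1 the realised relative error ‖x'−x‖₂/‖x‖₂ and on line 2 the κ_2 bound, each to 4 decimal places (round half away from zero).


σ_max = 5, σ_min = 50/1173
κ = σ_max/σ_min = 5/(50/1173) = 117.3000
κ_2(A)·‖δb‖/‖b‖ = 0.2925
solve Ax = b  →  x = [31.7546 -6.9398 -33.8386]
‖b‖ = 2.4495, ‖x‖ = 46.9209
with δb = [0.0000 -0.0017 0.0059], A·Δx = δb → ‖Δx‖ = 0.1433
relative error = 0.0031
realised/bound (from unrounded values) ≈ 0.0104

0.0031
0.2925


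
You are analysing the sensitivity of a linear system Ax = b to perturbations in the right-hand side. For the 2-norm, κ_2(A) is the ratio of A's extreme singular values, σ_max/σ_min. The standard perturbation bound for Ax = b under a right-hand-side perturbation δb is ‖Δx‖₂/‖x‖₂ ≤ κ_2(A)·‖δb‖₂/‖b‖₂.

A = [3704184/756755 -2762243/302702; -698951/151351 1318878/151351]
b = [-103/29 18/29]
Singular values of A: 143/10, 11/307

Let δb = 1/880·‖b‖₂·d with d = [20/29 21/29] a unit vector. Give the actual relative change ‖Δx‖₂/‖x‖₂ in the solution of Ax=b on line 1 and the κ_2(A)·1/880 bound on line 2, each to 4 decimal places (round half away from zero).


from the listed singular values, σ₁ = 143/10, σ_n = 11/307
κ_2(A) = (143/10) / (11/307) = 399.1000
perturbation bound = 399.1000·1/880 = 0.4535
solve Ax = b  →  x = [-49.3501 -26.0823]
2-norm of b is 3.6056; of x, 55.8186
δb = ε·‖b‖·d = [0.0028 0.0030]; solving A·Δx = δb gives ‖Δx‖ = 0.1143
dividing the unrounded norms, ‖Δx‖/‖x‖ = 0.0020
tightness: 0.0020 against a bound of 0.4535 (unrounded ratio ≈ 0.0045)

0.0020
0.4535


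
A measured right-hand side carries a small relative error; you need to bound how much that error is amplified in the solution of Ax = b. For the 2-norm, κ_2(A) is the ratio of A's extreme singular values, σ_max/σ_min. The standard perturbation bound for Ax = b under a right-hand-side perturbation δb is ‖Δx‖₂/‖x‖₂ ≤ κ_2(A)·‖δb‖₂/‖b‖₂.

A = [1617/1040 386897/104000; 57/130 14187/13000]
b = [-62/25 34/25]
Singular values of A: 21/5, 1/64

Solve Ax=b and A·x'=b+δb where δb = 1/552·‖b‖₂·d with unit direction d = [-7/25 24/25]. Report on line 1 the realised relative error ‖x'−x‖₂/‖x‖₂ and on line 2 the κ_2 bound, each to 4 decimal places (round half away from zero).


0.0026
0.4870

largest singular value 21/5, smallest 1/64
κ = σ_max/σ_min = (21/5)/(1/64) = 268.8000
bound on ‖Δx‖/‖x‖: κ·ε = 268.8000·1/552 = 0.4870
solve Ax = b  →  x = [-118.3370 48.7912]
2-norm of b is 2.8284; of x, 128.0009
δb = ε·‖b‖·d = [-0.0014 0.0049]; solving A·Δx = δb gives ‖Δx‖ = 0.3279
relative error = 0.0026
tightness: 0.0026 against a bound of 0.4870 (unrounded ratio ≈ 0.0053)


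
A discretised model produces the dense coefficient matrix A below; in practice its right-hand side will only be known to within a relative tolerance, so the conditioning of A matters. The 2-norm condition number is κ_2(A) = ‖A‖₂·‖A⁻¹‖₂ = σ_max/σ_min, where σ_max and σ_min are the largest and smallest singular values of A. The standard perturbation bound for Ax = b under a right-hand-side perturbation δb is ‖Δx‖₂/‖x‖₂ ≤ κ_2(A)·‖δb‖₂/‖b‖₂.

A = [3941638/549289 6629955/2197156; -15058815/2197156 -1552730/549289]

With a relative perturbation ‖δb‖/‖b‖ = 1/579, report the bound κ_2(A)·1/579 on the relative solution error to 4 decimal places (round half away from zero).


0.5033

form AᵀA = [565222438969/5740183696 14719130910/358761481; 14719130910/358761481 98135351425/5740183696] with trace 1962597013/16982792 and determinant 85470025/543449344
solving λ² − 1962597013/16982792·λ + 85470025/543449344 = 0 gives λ = 1849/16, 46225/33965584
κ = σ_max/σ_min = (43/4)/(215/5828) = 291.4000
perturbation bound = 291.4000·1/579 = 0.5033


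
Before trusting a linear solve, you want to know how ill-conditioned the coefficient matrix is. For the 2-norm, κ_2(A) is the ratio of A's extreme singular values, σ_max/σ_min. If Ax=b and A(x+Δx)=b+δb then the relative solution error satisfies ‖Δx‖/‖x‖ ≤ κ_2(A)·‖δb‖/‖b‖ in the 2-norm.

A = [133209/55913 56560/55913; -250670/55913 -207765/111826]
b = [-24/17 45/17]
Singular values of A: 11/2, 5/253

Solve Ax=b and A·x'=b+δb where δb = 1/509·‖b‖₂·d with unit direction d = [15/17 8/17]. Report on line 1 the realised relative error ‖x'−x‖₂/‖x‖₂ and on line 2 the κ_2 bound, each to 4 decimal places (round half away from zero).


0.5468
0.5468

from the listed singular values, σ₁ = 11/2, σ_n = 5/253
κ_2(A) = (11/2) / (5/253) = 278.3000
bound on ‖Δx‖/‖x‖: κ·ε = 278.3000·1/509 = 0.5468
solve Ax = b  →  x = [-0.5035 -0.2098]
‖b‖₂ = 3.0000 and ‖x‖₂ = 0.5455
Δx = A⁻¹·δb where δb = 1/509·3.0000·d; ‖Δx‖ = 0.2982
relative error = 0.5468
so the bound is sharp here: realised error equals the bound


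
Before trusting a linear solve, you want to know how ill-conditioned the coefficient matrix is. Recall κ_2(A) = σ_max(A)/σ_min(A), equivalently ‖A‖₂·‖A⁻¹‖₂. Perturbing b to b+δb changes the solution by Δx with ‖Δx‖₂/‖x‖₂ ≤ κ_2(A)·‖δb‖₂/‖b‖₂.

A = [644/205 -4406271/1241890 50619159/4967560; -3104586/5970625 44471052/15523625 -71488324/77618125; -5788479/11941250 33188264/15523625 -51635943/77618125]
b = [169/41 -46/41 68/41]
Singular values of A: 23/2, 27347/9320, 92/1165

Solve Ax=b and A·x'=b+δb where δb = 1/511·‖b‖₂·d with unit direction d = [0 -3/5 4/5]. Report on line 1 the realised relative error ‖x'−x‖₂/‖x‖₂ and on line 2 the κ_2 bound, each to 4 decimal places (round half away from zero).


largest singular value 23/2, smallest 92/1165
κ_2(A) = (23/2) / (92/1165) = 145.6250
perturbation bound = 145.6250·1/511 = 0.2850
solve Ax = b  →  x = [-24.2157 -2.5413 6.9851]
2-norm of b is 4.5826; of x, 25.3308
Δx = A⁻¹·δb where δb = 1/511·4.5826·d; ‖Δx‖ = 0.1136
relative error = 0.0045
tightness: 0.0045 against a bound of 0.2850 (unrounded ratio ≈ 0.0157)

0.0045
0.2850


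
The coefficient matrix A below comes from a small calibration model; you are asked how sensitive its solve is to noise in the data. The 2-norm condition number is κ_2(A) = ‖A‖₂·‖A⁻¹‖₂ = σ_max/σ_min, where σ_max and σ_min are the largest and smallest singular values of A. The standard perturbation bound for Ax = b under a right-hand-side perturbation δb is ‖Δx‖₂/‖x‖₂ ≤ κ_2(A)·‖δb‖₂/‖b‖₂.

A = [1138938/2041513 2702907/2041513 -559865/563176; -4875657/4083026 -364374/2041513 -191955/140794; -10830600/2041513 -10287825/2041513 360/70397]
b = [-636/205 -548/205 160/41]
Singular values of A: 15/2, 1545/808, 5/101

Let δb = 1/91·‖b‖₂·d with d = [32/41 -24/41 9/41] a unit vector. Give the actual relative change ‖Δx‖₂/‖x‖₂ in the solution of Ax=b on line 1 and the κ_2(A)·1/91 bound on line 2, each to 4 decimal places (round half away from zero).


0.5817
1.6648

from the listed singular values, σ₁ = 15/2, σ_n = 5/101
κ_2(A) = (15/2) / (5/101) = 151.5000
κ_2(A)·‖δb‖/‖b‖ = 1.6648
solve Ax = b  →  x = [0.2927 -1.0807 1.8458]
2-norm of b is 5.6569; of x, 2.1588
re-solving with b+δb shifts x by Δx of norm 1.2557
dividing the unrounded norms, ‖Δx‖/‖x‖ = 0.5817
tightness: 0.5817 against a bound of 1.6648 (unrounded ratio ≈ 0.3494)


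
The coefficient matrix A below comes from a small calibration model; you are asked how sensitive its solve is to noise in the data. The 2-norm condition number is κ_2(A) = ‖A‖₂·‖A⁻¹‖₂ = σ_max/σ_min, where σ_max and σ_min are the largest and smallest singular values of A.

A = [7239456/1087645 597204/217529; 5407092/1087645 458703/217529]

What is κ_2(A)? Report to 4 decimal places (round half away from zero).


form AᵀA = [251219590992/3639912757 104672021580/3639912757; 104672021580/3639912757 43620081525/3639912757] with trace 22679974809/279993289 and determinant 41990400/279993289
λ_max, λ_min = (22679974809/279993289 ± √514334229216064884081/78396241885037521)/2 = 81, 518400/279993289
σ_max=√81=9, σ_min=√(518400/279993289)=(720/16733) → κ = 209.1625

209.1625


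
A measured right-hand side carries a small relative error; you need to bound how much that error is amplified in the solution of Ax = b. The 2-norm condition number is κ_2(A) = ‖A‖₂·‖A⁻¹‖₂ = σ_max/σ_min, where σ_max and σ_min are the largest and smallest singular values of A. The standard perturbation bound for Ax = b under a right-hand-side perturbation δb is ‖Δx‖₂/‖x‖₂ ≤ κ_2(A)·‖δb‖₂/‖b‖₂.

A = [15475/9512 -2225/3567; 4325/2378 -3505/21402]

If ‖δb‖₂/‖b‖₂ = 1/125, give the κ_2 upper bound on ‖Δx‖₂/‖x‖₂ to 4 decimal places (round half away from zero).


0.0576

form AᵀA = [15625/2624 -3875/2952; -3875/2952 5525/13284] with trace 33025/5184 and determinant 15625/20736
solving λ² − 33025/5184·λ + 15625/20736 = 0 gives λ = 25/4, 625/5184
so κ_2 = √((25/4) / (625/5184)) = 7.2000
perturbation bound = 7.2000·1/125 = 0.0576


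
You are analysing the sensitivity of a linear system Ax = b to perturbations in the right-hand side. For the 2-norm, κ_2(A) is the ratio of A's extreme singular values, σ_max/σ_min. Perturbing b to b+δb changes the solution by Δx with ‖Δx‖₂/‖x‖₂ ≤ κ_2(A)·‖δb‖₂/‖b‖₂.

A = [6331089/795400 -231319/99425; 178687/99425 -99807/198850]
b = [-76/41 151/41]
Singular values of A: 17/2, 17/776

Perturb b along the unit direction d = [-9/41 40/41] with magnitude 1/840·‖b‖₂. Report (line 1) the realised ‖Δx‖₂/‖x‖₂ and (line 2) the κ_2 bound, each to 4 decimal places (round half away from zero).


from the listed singular values, σ₁ = 17/2, σ_n = 17/776
κ = σ_max/σ_min = (17/2)/(17/776) = 388.0000
κ_2(A)·‖δb‖/‖b‖ = 0.4619
solve Ax = b  →  x = [51.0118 175.3176]
2-norm of b is 4.1231; of x, 182.5883
with δb = [-0.0011 0.0048], A·Δx = δb → ‖Δx‖ = 0.2241
realised ‖Δx‖/‖x‖ = 0.0012
so the bound overstates the realised error by a factor of ≈ 376.4154 (computed from the unrounded values)

0.0012
0.4619


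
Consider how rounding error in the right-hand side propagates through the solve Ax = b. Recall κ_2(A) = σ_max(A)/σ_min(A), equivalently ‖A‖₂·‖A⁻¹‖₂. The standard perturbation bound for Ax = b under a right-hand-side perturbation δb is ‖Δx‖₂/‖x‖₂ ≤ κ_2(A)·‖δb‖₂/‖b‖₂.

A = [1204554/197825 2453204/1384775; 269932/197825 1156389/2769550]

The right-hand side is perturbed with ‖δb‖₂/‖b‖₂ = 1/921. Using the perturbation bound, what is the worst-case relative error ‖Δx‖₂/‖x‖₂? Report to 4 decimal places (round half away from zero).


form AᵀA = [181298468/4656125 370147518/32592875; 370147518/32592875 3023209397/912600500] with trace 308461673/7300804 and determinant 28561/1825201
solving λ² − 308461673/7300804·λ + 28561/1825201 = 0 gives λ = 169/4, 676/1825201
so κ_2 = √((169/4) / (676/1825201)) = 337.7500
κ_2(A)·‖δb‖/‖b‖ = 0.3667

0.3667


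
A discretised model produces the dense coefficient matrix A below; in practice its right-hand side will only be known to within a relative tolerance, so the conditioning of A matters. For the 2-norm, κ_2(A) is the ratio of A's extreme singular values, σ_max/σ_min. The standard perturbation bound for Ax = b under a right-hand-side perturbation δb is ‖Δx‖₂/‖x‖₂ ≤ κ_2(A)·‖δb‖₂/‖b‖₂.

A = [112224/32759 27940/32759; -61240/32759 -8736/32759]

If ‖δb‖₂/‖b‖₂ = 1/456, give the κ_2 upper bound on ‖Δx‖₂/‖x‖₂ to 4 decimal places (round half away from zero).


0.0515

form AᵀA = [56555584/3713329 12700800/3713329; 12700800/3713329 2965264/3713329] with trace 35408/2209 and determinant 1024/2209
solving λ² − 35408/2209·λ + 1024/2209 = 0 gives λ = 16, 64/2209
σ_max=√16=4, σ_min=√(64/2209)=(8/47) → κ = 23.5000
perturbation bound = 23.5000·1/456 = 0.0515


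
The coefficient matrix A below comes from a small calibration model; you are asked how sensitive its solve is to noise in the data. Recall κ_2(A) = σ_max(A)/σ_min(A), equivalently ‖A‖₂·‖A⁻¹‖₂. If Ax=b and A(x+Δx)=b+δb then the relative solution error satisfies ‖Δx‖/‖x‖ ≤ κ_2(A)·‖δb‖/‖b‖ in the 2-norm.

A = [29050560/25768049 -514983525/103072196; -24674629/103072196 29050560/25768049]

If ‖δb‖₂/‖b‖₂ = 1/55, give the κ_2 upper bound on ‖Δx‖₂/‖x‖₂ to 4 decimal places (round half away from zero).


AᵀA = [8394882746761/6319974769936 -2331554369760/394998423121; -2331554369760/394998423121 165800708865225/6319974769936]; tr = 51813084953/1879825928, det = 337640625/60154429696
eigenvalues of AᵀA: λ = (tr ± √(tr²−4·det))/2 = 441/16, 765625/3759651856
κ = σ_max/σ_min = (21/4)/(875/61316) = 367.8960
κ_2(A)·‖δb‖/‖b‖ = 6.6890

6.6890


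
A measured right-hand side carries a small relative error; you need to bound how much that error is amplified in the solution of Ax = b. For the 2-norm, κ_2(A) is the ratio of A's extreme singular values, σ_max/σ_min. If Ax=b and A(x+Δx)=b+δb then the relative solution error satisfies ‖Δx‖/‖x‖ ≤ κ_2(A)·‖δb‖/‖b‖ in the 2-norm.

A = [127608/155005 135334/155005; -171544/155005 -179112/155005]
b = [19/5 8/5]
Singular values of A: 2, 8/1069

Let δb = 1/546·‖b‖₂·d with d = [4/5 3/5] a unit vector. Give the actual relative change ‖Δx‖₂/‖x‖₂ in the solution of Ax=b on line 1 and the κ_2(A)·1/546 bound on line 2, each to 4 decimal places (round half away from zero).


σ_max = 2, σ_min = 8/1069
κ_2(A) = 2 / (8/1069) = 267.2500
κ_2(A)·‖δb‖/‖b‖ = 0.4895
solve Ax = b  →  x = [-386.7069 368.9828]
‖b‖ = 4.1231, ‖x‖ = 534.5002
δb = ε·‖b‖·d = [0.0060 0.0045]; solving A·Δx = δb gives ‖Δx‖ = 1.0091
dividing the unrounded norms, ‖Δx‖/‖x‖ = 0.0019
tightness: 0.0019 against a bound of 0.4895 (unrounded ratio ≈ 0.0039)

0.0019
0.4895


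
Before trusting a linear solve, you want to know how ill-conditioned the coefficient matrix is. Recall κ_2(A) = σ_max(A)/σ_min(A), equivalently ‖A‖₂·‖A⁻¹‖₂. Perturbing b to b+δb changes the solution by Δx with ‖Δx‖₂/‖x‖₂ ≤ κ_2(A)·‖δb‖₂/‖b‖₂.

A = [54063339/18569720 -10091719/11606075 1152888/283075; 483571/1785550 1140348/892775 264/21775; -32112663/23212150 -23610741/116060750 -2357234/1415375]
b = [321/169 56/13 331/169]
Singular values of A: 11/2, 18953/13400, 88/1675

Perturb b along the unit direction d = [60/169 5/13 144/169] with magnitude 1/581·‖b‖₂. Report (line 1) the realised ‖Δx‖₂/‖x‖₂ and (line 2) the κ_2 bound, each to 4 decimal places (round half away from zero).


0.0022
0.1802

σ_max = 11/2, σ_min = 88/1675
κ = σ_max/σ_min = (11/2)/(88/1675) = 104.6875
perturbation bound = 104.6875·1/581 = 0.1802
solve Ax = b  →  x = [-58.8515 15.4156 45.8273]
‖b‖ = 5.0990, ‖x‖ = 76.1661
re-solving with b+δb shifts x by Δx of norm 0.1670
dividing the unrounded norms, ‖Δx‖/‖x‖ = 0.0022
so the bound overstates the realised error by a factor of ≈ 82.1557 (computed from the unrounded values)


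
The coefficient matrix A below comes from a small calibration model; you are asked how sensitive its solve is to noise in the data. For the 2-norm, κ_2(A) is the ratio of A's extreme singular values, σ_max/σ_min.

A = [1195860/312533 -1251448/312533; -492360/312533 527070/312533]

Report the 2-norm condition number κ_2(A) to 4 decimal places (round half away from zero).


form AᵀA = [9896446800/577969681 -10390915920/577969681; -10390915920/577969681 10910798116/577969681] with trace 24741076/687241 and determinant 14400/687241
char-poly roots: 36 and 400/687241
so κ_2 = √(36 / (400/687241)) = 248.7000

248.7000


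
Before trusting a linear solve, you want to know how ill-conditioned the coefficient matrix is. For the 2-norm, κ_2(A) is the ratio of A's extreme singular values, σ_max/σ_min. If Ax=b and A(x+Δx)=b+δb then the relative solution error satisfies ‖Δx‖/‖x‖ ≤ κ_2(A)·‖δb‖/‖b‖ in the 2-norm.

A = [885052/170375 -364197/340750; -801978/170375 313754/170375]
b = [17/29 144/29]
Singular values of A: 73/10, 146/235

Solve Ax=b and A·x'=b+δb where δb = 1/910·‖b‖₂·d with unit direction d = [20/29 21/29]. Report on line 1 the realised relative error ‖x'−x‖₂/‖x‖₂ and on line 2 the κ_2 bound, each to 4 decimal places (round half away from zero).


0.0014
0.0129

σ_max = 73/10, σ_min = 146/235
κ = σ_max/σ_min = (73/10)/(146/235) = 11.7500
κ_2(A)·‖δb‖/‖b‖ = 0.0129
solve Ax = b  →  x = [1.4082 6.2959]
‖b‖₂ = 5.0000 and ‖x‖₂ = 6.4515
with δb = [0.0038 0.0040], A·Δx = δb → ‖Δx‖ = 0.0088
relative error = 0.0014
tightness: 0.0014 against a bound of 0.0129 (unrounded ratio ≈ 0.1062)


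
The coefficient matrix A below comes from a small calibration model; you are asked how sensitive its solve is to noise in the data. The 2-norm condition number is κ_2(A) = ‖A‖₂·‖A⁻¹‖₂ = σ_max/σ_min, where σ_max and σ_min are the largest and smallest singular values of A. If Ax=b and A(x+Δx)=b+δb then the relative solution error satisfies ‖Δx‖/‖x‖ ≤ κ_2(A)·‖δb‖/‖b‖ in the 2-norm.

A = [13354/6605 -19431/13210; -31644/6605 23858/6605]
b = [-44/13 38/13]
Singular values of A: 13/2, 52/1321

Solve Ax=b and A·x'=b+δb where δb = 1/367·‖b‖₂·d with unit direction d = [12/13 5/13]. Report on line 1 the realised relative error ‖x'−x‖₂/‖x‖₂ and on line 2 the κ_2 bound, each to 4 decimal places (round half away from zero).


0.0061
0.4499

from the listed singular values, σ₁ = 13/2, σ_n = 52/1321
condition number: (13/2) ÷ (52/1321) = 165.1250
bound on ‖Δx‖/‖x‖: κ·ε = 165.1250·1/367 = 0.4499
solve Ax = b  →  x = [-30.9769 -40.2769]
‖b‖ = 4.4721, ‖x‖ = 50.8114
with δb = [0.0112 0.0047], A·Δx = δb → ‖Δx‖ = 0.3096
relative error = 0.0061
tightness: 0.0061 against a bound of 0.4499 (unrounded ratio ≈ 0.0135)


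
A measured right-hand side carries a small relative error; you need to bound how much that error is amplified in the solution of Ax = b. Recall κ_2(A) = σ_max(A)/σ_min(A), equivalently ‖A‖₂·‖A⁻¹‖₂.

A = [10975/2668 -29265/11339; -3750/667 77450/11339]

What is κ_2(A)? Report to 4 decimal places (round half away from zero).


AᵀA = [345450625/7118224 -87231375/1779556; -87231375/1779556 23719525/444889]; tr = 862025/8464, det = 390625/2116
eigenvalues of AᵀA: λ = (tr ± √(tr²−4·det))/2 = 100, 15625/8464
κ = σ_max/σ_min = 10/(125/92) = 7.3600

7.3600


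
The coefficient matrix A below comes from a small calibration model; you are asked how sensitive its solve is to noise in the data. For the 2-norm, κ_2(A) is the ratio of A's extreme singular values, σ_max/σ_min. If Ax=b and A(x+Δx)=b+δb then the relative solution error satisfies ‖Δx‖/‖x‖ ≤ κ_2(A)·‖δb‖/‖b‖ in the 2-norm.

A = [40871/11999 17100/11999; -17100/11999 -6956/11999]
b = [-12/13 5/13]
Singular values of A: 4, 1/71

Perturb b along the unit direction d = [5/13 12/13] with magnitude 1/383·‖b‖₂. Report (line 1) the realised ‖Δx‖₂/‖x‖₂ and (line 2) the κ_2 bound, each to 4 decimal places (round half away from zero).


0.7415
0.7415

largest singular value 4, smallest 1/71
κ = σ_max/σ_min = 4/(1/71) = 284.0000
κ_2(A)·‖δb‖/‖b‖ = 0.7415
solve Ax = b  →  x = [-0.2308 -0.0962]
‖b‖₂ = 1.0000 and ‖x‖₂ = 0.2500
Δx = A⁻¹·δb where δb = 1/383·1.0000·d; ‖Δx‖ = 0.1854
relative error = 0.7415
so the bound is sharp here: realised error equals the bound


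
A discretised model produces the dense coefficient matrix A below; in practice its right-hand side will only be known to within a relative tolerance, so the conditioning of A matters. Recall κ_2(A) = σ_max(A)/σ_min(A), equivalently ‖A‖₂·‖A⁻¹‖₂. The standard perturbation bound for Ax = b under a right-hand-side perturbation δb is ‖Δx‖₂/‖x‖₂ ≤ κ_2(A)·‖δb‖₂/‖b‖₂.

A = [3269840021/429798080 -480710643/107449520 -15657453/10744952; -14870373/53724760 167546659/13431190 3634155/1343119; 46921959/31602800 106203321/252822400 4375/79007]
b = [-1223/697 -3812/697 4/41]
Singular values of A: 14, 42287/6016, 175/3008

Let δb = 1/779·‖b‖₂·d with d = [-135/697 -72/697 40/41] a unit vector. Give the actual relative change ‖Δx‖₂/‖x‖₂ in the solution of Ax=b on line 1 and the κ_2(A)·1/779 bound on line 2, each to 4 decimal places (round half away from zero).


largest singular value 14, smallest 175/3008
condition number: 14 ÷ (175/3008) = 240.6400
perturbation bound = 240.6400·1/779 = 0.3089
solve Ax = b  →  x = [0.5882 -4.0491 16.7066]
‖b‖ = 5.7446, ‖x‖ = 17.2004
with δb = [-0.0014 -0.0008 0.0072], A·Δx = δb → ‖Δx‖ = 0.1268
realised ‖Δx‖/‖x‖ = 0.0074
tightness: 0.0074 against a bound of 0.3089 (unrounded ratio ≈ 0.0239)

0.0074
0.3089


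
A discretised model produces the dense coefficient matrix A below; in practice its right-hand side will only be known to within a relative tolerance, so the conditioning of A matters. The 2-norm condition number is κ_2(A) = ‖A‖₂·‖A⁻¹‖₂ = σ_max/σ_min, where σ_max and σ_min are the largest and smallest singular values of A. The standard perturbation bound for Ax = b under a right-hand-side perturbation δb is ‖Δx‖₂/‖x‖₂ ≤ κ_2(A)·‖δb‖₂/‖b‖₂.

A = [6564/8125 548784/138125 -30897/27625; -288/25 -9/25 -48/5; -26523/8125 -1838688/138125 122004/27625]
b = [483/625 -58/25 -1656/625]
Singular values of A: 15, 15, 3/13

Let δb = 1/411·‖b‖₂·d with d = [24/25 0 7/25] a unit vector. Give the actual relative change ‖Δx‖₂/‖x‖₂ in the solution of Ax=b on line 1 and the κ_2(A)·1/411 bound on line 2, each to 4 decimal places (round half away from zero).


0.1582
0.1582

from the listed singular values, σ₁ = 15, σ_n = 3/13
κ = σ_max/σ_min = 15/(3/13) = 65.0000
perturbation bound = 65.0000·1/411 = 0.1582
solve Ax = b  →  x = [0.1600 0.1741 0.0431]
2-norm of b is 3.6056; of x, 0.2404
with δb = [0.0084 0.0000 0.0025], A·Δx = δb → ‖Δx‖ = 0.0380
relative error = 0.1582
tightness: 0.1582 against a bound of 0.1582; the bound is attained (ratio 1)


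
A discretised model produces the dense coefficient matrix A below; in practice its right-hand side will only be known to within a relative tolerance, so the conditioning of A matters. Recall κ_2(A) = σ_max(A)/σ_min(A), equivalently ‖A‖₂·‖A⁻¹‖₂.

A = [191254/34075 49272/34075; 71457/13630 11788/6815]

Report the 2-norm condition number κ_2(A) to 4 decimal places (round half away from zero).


M = AᵀA = [325760929/5522500 23724918/1380625; 23724918/1380625 7017424/1380625]. tr(M)=566129/8836, det(M)=10000/2209
solving λ² − 566129/8836·λ + 10000/2209 = 0 gives λ = 64, 625/8836
so κ_2 = √(64 / (625/8836)) = 30.0800

30.0800


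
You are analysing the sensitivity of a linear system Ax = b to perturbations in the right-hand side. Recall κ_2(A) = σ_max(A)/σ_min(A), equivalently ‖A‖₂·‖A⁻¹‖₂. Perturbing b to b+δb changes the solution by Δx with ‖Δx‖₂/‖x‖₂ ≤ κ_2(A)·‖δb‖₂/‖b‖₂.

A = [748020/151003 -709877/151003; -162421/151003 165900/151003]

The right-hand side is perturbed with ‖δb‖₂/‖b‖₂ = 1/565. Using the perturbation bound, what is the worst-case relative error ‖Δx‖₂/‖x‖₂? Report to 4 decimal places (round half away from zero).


0.2248

AᵀA = [348551161/13564489 -331914240/13564489; -331914240/13564489 316150009/13564489]; tr = 790370/16129, det = 2401/16129
eigenvalues of AᵀA: λ = (tr ± √(tr²−4·det))/2 = 49, 49/16129
σ_max=√49=7, σ_min=√(49/16129)=(7/127) → κ = 127.0000
perturbation bound = 127.0000·1/565 = 0.2248


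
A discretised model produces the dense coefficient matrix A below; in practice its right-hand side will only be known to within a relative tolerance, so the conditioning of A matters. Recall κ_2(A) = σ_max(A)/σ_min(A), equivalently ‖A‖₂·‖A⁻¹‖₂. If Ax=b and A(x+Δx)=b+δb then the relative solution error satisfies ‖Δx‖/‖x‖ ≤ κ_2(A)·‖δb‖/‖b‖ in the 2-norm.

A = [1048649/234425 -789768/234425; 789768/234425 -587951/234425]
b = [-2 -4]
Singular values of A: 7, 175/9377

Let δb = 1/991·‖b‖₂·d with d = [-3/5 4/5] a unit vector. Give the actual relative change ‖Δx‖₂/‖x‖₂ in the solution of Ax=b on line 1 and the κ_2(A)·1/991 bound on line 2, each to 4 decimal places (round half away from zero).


0.0023
0.3785

σ_max = 7, σ_min = 175/9377
κ_2(A) = 7 / (175/9377) = 375.0800
worst-case relative error ≤ 375.0800 × 1/991 = 0.3785
solve Ax = b  →  x = [-64.7566 -85.3897]
‖b‖₂ = 4.4721 and ‖x‖₂ = 107.1672
with δb = [-0.0027 0.0036], A·Δx = δb → ‖Δx‖ = 0.2418
relative error = 0.0023
realised/bound (from unrounded values) ≈ 0.0060


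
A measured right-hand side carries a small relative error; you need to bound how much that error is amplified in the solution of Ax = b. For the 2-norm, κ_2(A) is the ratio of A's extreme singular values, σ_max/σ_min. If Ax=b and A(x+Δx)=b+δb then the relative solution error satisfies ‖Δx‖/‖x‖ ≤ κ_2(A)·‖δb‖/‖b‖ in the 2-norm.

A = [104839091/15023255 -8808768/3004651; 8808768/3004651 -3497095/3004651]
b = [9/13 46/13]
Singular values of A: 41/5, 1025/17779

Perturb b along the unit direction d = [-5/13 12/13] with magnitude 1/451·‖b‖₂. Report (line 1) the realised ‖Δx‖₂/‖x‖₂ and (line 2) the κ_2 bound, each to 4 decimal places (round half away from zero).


0.0027
0.3154

largest singular value 41/5, smallest 1025/17779
κ_2(A) = (41/5) / (1025/17779) = 142.2320
κ_2(A)·‖δb‖/‖b‖ = 0.3154
solve Ax = b  →  x = [20.2390 47.9395]
‖b‖₂ = 3.6056 and ‖x‖₂ = 52.0367
with δb = [-0.0031 0.0074], A·Δx = δb → ‖Δx‖ = 0.1387
dividing the unrounded norms, ‖Δx‖/‖x‖ = 0.0027
realised/bound (from unrounded values) ≈ 0.0084
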